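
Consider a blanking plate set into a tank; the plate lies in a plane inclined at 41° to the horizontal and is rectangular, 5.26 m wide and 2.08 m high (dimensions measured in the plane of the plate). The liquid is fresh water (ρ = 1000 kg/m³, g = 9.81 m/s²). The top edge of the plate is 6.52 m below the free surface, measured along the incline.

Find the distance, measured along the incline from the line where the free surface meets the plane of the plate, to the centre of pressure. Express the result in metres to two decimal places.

y_p = 7.61 m

γ = ρg = 1000 × 9.81 = 9810 N/m³ = 9.81 kN/m³.
Let θ = 41° be the plate's angle to the horizontal; measure y along the incline from where the plane meets the free surface. Vertical depth h = y·sinθ with sinθ = 0.656059.
The centroid lies 2.08/2 = 1.04 m below the top edge, so y_c = 6.52 + 1.04 = 7.56 m and h_c = 7.56 × 0.656059 = 4.95981 m.
A = 5.26 × 2.08 = 10.9408 m².
Resultant F = γ·h_c·A = 9.81 × 4.95981 × 10.9408 = 532.333 kN.
I_c = b·h³/12 = 5.26 × 2.08³/12 = 3.94452 m⁴.
Centre of pressure: y_p = y_c + I_c/(y_c·A) = 7.56 + 3.94452/(7.56 × 10.9408) = 7.56 + 0.0476896 = 7.60769 m along the plane.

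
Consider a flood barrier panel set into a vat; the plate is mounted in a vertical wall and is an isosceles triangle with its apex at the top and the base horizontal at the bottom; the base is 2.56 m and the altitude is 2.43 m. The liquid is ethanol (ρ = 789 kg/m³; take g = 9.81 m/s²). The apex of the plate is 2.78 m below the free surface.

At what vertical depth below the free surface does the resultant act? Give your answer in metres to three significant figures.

γ = ρg = 789 × 9.81 / 1000 = 7.74009 kN/m³.
With the apex up, the centroid sits 2h/3 = 2 × 2.43/3 = 1.62 m below the apex, so the centroid depth is h_c = 2.78 + 1.62 = 4.4 m.
A = ½ × 2.56 × 2.43 = 3.1104 m².
Resultant F = γ·h_c·A = 7.74009 × 4.4 × 3.1104 = 105.929 kN.
I_c = b·h³/36 = 2.56 × 2.43³/36 = 1.02037 m⁴.
Centre of pressure: y_p = y_c + I_c/(y_c·A) = 4.4 + 1.02037/(4.4 × 3.1104) = 4.4 + 0.0745571 = 4.47456 m along the plane.

h_p = 4.47 m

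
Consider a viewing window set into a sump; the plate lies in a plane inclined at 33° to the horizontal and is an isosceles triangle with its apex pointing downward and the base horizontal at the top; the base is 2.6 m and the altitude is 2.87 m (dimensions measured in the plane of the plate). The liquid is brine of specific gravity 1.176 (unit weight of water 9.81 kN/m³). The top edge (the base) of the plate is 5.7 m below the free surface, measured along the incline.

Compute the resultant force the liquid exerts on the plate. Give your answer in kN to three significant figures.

F ≈ 156 kN

γ = 1.176 × 9.81 = 11.53656 kN/m³.
Let θ = 33° be the plate's angle to the horizontal; measure y along the incline from where the plane meets the free surface. Vertical depth h = y·sinθ with sinθ = 0.544639.
With the apex down, the centroid sits h/3 = 2.87/3 = 0.956667 m below the base (the top edge), so y_c = 5.7 + 0.956667 = 6.65667 m and h_c = 6.65667 × 0.544639 = 3.62548 m.
A = ½ × 2.6 × 2.87 = 3.731 m².
Resultant F = γ·h_c·A = 11.53656 × 3.62548 × 3.731 = 156.051 kN.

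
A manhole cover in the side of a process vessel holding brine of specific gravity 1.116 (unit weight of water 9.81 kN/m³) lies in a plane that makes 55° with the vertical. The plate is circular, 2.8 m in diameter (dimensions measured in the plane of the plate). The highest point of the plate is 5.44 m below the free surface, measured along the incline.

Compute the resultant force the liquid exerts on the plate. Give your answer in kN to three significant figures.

F ≈ 264 kN

γ = 1.116 × 9.81 = 10.94796 kN/m³.
The plate makes 55° with the vertical, i.e. θ = 90° − 55° = 35° to the horizontal. Measuring y along the incline from the free-surface line, vertical depth h = y·sinθ with sinθ = 0.573576.
The centroid is at the centre, 1.4 m below the top of the plate, so y_c = 5.44 + 1.4 = 6.84 m and h_c = 6.84 × 0.573576 = 3.92326 m.
A = π(1.4)² = 6.15752 m².
Resultant F = γ·h_c·A = 10.94796 × 3.92326 × 6.15752 = 264.476 kN.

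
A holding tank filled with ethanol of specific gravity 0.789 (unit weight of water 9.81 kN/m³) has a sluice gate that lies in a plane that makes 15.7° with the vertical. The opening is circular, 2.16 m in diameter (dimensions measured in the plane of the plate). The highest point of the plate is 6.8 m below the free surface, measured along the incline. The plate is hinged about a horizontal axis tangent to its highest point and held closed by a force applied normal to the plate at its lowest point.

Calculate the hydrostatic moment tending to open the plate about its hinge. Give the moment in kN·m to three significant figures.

γ = 0.789 × 9.81 = 7.74009 kN/m³.
The plate makes 15.7° with the vertical, i.e. θ = 90° − 15.7° = 74.3° to the horizontal. Measuring y along the incline from the free-surface line, vertical depth h = y·sinθ with sinθ = 0.962692.
The centroid is at the centre, 1.08 m below the top of the plate, so y_c = 6.8 + 1.08 = 7.88 m and h_c = 7.88 × 0.962692 = 7.58601 m.
A = π(1.08)² = 3.66435 m².
Resultant F = γ·h_c·A = 7.74009 × 7.58601 × 3.66435 = 215.157 kN.
I_c = πr⁴/4 = π × 1.08⁴/4 = 1.06853 m⁴.
Centre of pressure: y_p = y_c + I_c/(y_c·A) = 7.88 + 1.06853/(7.88 × 3.66435) = 7.88 + 0.0370053 = 7.91701 m along the plane.
The resultant acts 1.08 + 0.0370053 = 1.11701 m (along the plate) below the hinge at the top edge, so the moment about the hinge is M = F × 1.11701 = 215.157 × 1.11701 = 240.333 kN·m.

M ≈ 240 kN·m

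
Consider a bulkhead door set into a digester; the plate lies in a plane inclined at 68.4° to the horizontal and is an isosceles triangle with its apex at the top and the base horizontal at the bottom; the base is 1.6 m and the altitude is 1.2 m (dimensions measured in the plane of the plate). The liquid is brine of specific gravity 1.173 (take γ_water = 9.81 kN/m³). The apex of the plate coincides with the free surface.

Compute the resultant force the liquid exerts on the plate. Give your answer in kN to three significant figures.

γ = 1.173 × 9.81 = 11.50713 kN/m³.
Let θ = 68.4° be the plate's angle to the horizontal; measure y along the incline from where the plane meets the free surface. Vertical depth h = y·sinθ with sinθ = 0.929776.
With the apex up, the centroid sits 2h/3 = 2 × 1.2/3 = 0.8 m below the apex, so y_c = 0.8 m and h_c = 0.8 × 0.929776 = 0.743821 m.
A = ½ × 1.6 × 1.2 = 0.96 m².
Resultant F = γ·h_c·A = 11.50713 × 0.743821 × 0.96 = 8.21688 kN.

F ≈ 8.22 kN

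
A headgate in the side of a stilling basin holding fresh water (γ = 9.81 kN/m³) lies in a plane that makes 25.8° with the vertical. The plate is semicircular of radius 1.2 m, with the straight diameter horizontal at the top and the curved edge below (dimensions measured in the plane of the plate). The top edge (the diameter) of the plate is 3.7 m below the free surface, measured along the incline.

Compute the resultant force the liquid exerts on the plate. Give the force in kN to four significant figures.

F ≈ 84.09 kN

γ = 9.81 kN/m³.
The plate makes 25.8° with the vertical, i.e. θ = 90° − 25.8° = 64.2° to the horizontal. Measuring y along the incline from the free-surface line, vertical depth h = y·sinθ with sinθ = 0.900319.
The centroid of a semicircle lies 4r/(3π) = 0.509296 m from the diameter, here below the top edge, so y_c = 3.7 + 0.509296 = 4.2093 m and h_c = 4.2093 × 0.900319 = 3.78971 m.
A = πr²/2 = π × 1.2²/2 = 2.26195 m².
Resultant F = γ·h_c·A = 9.81 × 3.78971 × 2.26195 = 84.0926 kN.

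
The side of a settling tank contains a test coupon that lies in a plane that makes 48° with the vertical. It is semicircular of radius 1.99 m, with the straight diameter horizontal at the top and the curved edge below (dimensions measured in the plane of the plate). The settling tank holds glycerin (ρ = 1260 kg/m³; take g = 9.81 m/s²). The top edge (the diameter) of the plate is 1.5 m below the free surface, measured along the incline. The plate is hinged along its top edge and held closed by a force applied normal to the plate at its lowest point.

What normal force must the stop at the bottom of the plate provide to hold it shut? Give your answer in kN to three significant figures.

P ≈ 58.3 kN

γ = ρg = 1260 × 9.81 / 1000 = 12.3606 kN/m³.
The plate makes 48° with the vertical, i.e. θ = 90° − 48° = 42° to the horizontal. Measuring y along the incline from the free-surface line, vertical depth h = y·sinθ with sinθ = 0.669131.
The centroid of a semicircle lies 4r/(3π) = 0.844582 m from the diameter, here below the top edge, so y_c = 1.5 + 0.844582 = 2.34458 m and h_c = 2.34458 × 0.669131 = 1.56883 m.
A = πr²/2 = π × 1.99²/2 = 6.22051 m².
Resultant F = γ·h_c·A = 12.3606 × 1.56883 × 6.22051 = 120.626 kN.
I_c = (π/8 − 8/(9π))·r⁴ = 0.109757 × 1.99⁴ = 1.72125 m⁴.
Centre of pressure: y_p = y_c + I_c/(y_c·A) = 2.34458 + 1.72125/(2.34458 × 6.22051) = 2.34458 + 0.118019 = 2.4626 m along the plane.
The resultant acts 0.844582 + 0.118019 = 0.962601 m (along the plate) below the hinge at the top edge, so the moment about the hinge is M = F × 0.962601 = 120.626 × 0.962601 = 116.115 kN·m.
A normal force at the bottom, 1.99 m from the hinge, must supply this moment: P = 116.115/1.99 = 58.3492 kN.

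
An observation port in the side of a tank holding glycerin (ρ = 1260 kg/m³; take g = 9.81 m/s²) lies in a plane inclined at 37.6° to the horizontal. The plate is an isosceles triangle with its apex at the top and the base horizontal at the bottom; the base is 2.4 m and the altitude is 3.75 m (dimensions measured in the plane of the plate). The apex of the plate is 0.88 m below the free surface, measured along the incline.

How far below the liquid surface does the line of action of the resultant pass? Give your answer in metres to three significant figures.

γ = ρg = 1260 × 9.81 / 1000 = 12.3606 kN/m³.
Let θ = 37.6° be the plate's angle to the horizontal; measure y along the incline from where the plane meets the free surface. Vertical depth h = y·sinθ with sinθ = 0.610145.
With the apex up, the centroid sits 2h/3 = 2 × 3.75/3 = 2.5 m below the apex, so y_c = 0.88 + 2.5 = 3.38 m and h_c = 3.38 × 0.610145 = 2.06229 m.
A = ½ × 2.4 × 3.75 = 4.5 m².
Resultant F = γ·h_c·A = 12.3606 × 2.06229 × 4.5 = 114.71 kN.
I_c = b·h³/36 = 2.4 × 3.75³/36 = 3.51562 m⁴.
Centre of pressure: y_p = y_c + I_c/(y_c·A) = 3.38 + 3.51562/(3.38 × 4.5) = 3.38 + 0.231139 = 3.61114 m along the plane.
Vertically, h_p = y_p·sinθ = 3.61114 × 0.610145 = 2.20332 m.

h_p = 2.20 m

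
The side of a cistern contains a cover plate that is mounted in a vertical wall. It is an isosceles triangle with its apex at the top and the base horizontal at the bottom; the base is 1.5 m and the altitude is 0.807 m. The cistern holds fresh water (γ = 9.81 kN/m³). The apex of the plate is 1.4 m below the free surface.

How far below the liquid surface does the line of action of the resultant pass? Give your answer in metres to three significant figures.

h_p = 1.96 m

γ = 9.81 kN/m³.
With the apex up, the centroid sits 2h/3 = 2 × 0.807/3 = 0.538 m below the apex, so the centroid depth is h_c = 1.4 + 0.538 = 1.938 m.
A = ½ × 1.5 × 0.807 = 0.60525 m².
Resultant F = γ·h_c·A = 9.81 × 1.938 × 0.60525 = 11.5069 kN.
I_c = b·h³/36 = 1.5 × 0.807³/36 = 0.0218982 m⁴.
Centre of pressure: y_p = y_c + I_c/(y_c·A) = 1.938 + 0.0218982/(1.938 × 0.60525) = 1.938 + 0.0186689 = 1.95667 m along the plane.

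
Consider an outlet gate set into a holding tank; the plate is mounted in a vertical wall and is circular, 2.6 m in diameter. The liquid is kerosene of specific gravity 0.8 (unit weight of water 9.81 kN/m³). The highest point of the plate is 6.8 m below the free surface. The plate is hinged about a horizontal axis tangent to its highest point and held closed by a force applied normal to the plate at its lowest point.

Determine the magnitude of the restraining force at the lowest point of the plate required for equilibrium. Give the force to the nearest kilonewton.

γ = 0.8 × 9.81 = 7.848 kN/m³.
The centroid is at the centre, 1.3 m below the top of the plate, so the centroid depth is h_c = 6.8 + 1.3 = 8.1 m.
A = π(1.3)² = 5.30929 m².
Resultant F = γ·h_c·A = 7.848 × 8.1 × 5.30929 = 337.505 kN.
I_c = πr⁴/4 = π × 1.3⁴/4 = 2.24318 m⁴.
Centre of pressure: y_p = y_c + I_c/(y_c·A) = 8.1 + 2.24318/(8.1 × 5.30929) = 8.1 + 0.0521606 = 8.15216 m along the plane.
The resultant acts 1.3 + 0.0521606 = 1.35216 m (along the plate) below the hinge at the top edge, so the moment about the hinge is M = F × 1.35216 = 337.505 × 1.35216 = 456.361 kN·m.
A normal force at the bottom, 2.6 m from the hinge, must supply this moment: P = 456.361/2.6 = 175.523 kN.

P ≈ 176 kN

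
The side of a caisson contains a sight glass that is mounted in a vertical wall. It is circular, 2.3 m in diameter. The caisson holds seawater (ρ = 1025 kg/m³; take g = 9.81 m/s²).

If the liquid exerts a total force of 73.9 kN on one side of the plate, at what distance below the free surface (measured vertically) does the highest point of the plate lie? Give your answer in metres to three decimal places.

γ = ρg = 1025 × 9.81 / 1000 = 10.05525 kN/m³.
A = π(1.15)² = 4.15476 m².
From F = γ·h_c·A, the centroid depth is h_c = 73.9/(10.05525 × 4.15476) = 1.76891 m.
The centroid is at the centre, 1.15 m below the top of the plate, so the highest point sits at h_top = 1.76891 − 1.15 = 0.61891 m below the surface.

d_top ≈ 0.619 m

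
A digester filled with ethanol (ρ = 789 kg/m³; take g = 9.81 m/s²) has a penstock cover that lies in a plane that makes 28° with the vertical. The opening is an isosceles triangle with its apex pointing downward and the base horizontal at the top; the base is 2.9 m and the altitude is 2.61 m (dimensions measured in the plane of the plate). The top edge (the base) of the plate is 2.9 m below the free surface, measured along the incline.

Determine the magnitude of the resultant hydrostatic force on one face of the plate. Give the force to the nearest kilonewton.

γ = ρg = 789 × 9.81 / 1000 = 7.74009 kN/m³.
The plate makes 28° with the vertical, i.e. θ = 90° − 28° = 62° to the horizontal. Measuring y along the incline from the free-surface line, vertical depth h = y·sinθ with sinθ = 0.882948.
With the apex down, the centroid sits h/3 = 2.61/3 = 0.87 m below the base (the top edge), so y_c = 2.9 + 0.87 = 3.77 m and h_c = 3.77 × 0.882948 = 3.32871 m.
A = ½ × 2.9 × 2.61 = 3.7845 m².
Resultant F = γ·h_c·A = 7.74009 × 3.32871 × 3.7845 = 97.5058 kN.

F ≈ 98 kN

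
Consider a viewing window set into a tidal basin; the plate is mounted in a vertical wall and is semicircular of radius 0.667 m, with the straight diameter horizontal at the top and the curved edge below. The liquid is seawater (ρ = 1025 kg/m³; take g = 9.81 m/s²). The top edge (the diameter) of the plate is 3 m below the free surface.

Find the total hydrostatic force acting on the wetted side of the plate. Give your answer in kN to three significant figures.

F ≈ 23.1 kN

γ = ρg = 1025 × 9.81 / 1000 = 10.05525 kN/m³.
The centroid of a semicircle lies 4r/(3π) = 0.283084 m from the diameter, here below the top edge, so the centroid depth is h_c = 3 + 0.283084 = 3.28308 m.
A = πr²/2 = π × 0.667²/2 = 0.69883 m².
Resultant F = γ·h_c·A = 10.05525 × 3.28308 × 0.69883 = 23.0699 kN.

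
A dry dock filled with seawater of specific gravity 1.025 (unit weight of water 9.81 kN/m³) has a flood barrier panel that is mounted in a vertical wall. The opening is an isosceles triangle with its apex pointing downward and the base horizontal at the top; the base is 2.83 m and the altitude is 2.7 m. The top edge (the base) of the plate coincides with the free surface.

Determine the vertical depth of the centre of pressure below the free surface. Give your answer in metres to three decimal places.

γ = 1.025 × 9.81 = 10.05525 kN/m³.
With the apex down, the centroid sits h/3 = 2.7/3 = 0.9 m below the base (the top edge), so the centroid depth is h_c = 0.9 m.
A = ½ × 2.83 × 2.7 = 3.8205 m².
Resultant F = γ·h_c·A = 10.05525 × 0.9 × 3.8205 = 34.5745 kN.
I_c = b·h³/36 = 2.83 × 2.7³/36 = 1.5473 m⁴.
Centre of pressure: y_p = y_c + I_c/(y_c·A) = 0.9 + 1.5473/(0.9 × 3.8205) = 0.9 + 0.449999 = 1.35 m along the plane.

h_p = 1.350 m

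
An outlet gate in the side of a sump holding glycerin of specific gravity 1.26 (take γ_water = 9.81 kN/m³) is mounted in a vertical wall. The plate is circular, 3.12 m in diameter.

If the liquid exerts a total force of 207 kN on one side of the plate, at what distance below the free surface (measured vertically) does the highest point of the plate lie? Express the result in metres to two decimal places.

γ = 1.26 × 9.81 = 12.3606 kN/m³.
A = π(1.56)² = 7.64538 m².
From F = γ·h_c·A, the centroid depth is h_c = 207/(12.3606 × 7.64538) = 2.19044 m.
The centroid is at the centre, 1.56 m below the top of the plate, so the highest point sits at h_top = 2.19044 − 1.56 = 0.63044 m below the surface.

d_top ≈ 0.63 m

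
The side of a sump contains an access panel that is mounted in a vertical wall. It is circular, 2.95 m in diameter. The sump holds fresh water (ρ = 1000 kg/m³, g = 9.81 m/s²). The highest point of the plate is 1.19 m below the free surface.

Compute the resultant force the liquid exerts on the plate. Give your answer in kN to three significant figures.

γ = ρg = 1000 × 9.81 = 9810 N/m³ = 9.81 kN/m³.
The centroid is at the centre, 1.475 m below the top of the plate, so the centroid depth is h_c = 1.19 + 1.475 = 2.665 m.
A = π(1.475)² = 6.83493 m².
Resultant F = γ·h_c·A = 9.81 × 2.665 × 6.83493 = 178.69 kN.

F ≈ 179 kN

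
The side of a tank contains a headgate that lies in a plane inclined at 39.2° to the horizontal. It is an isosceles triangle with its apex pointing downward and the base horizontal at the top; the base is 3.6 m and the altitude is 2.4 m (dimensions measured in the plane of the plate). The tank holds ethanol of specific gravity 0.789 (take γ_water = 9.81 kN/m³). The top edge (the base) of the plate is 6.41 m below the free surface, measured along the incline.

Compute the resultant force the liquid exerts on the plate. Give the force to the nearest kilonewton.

γ = 0.789 × 9.81 = 7.74009 kN/m³.
Let θ = 39.2° be the plate's angle to the horizontal; measure y along the incline from where the plane meets the free surface. Vertical depth h = y·sinθ with sinθ = 0.632029.
With the apex down, the centroid sits h/3 = 2.4/3 = 0.8 m below the base (the top edge), so y_c = 6.41 + 0.8 = 7.21 m and h_c = 7.21 × 0.632029 = 4.55693 m.
A = ½ × 3.6 × 2.4 = 4.32 m².
Resultant F = γ·h_c·A = 7.74009 × 4.55693 × 4.32 = 152.371 kN.

F ≈ 152 kN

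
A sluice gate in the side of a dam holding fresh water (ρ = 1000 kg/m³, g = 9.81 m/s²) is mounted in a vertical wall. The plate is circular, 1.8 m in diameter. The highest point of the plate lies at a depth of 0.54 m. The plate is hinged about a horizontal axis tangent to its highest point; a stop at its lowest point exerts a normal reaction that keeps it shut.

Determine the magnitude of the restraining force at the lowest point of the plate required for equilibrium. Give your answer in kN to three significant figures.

P ≈ 20.8 kN

γ = ρg = 1000 × 9.81 = 9810 N/m³ = 9.81 kN/m³.
The centroid is at the centre, 0.9 m below the top of the plate, so the centroid depth is h_c = 0.54 + 0.9 = 1.44 m.
A = π(0.9)² = 2.54469 m².
Resultant F = γ·h_c·A = 9.81 × 1.44 × 2.54469 = 35.9473 kN.
I_c = πr⁴/4 = π × 0.9⁴/4 = 0.5153 m⁴.
Centre of pressure: y_p = y_c + I_c/(y_c·A) = 1.44 + 0.5153/(1.44 × 2.54469) = 1.44 + 0.140625 = 1.58062 m along the plane.
The resultant acts 0.9 + 0.140625 = 1.04062 m (along the plate) below the hinge at the top edge, so the moment about the hinge is M = F × 1.04062 = 35.9473 × 1.04062 = 37.4075 kN·m.
A normal force at the bottom, 1.8 m from the hinge, must supply this moment: P = 37.4075/1.8 = 20.7819 kN.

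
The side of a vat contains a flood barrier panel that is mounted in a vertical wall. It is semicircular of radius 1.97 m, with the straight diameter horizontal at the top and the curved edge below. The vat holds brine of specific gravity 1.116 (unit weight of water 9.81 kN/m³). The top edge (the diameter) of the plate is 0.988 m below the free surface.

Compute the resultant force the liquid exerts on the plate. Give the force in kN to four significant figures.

F ≈ 121.7 kN

γ = 1.116 × 9.81 = 10.94796 kN/m³.
The centroid of a semicircle lies 4r/(3π) = 0.836094 m from the diameter, here below the top edge, so the centroid depth is h_c = 0.988 + 0.836094 = 1.82409 m.
A = πr²/2 = π × 1.97²/2 = 6.0961 m².
Resultant F = γ·h_c·A = 10.94796 × 1.82409 × 6.0961 = 121.74 kN.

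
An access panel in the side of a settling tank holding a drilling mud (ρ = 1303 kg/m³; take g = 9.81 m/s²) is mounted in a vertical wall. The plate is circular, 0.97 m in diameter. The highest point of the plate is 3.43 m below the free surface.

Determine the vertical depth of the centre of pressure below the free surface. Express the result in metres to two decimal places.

h_p = 3.93 m

γ = ρg = 1303 × 9.81 / 1000 = 12.78243 kN/m³.
The centroid is at the centre, 0.485 m below the top of the plate, so the centroid depth is h_c = 3.43 + 0.485 = 3.915 m.
A = π(0.485)² = 0.738981 m².
Resultant F = γ·h_c·A = 12.78243 × 3.915 × 0.738981 = 36.981 kN.
I_c = πr⁴/4 = π × 0.485⁴/4 = 0.0434567 m⁴.
Centre of pressure: y_p = y_c + I_c/(y_c·A) = 3.915 + 0.0434567/(3.915 × 0.738981) = 3.915 + 0.0150208 = 3.93002 m along the plane.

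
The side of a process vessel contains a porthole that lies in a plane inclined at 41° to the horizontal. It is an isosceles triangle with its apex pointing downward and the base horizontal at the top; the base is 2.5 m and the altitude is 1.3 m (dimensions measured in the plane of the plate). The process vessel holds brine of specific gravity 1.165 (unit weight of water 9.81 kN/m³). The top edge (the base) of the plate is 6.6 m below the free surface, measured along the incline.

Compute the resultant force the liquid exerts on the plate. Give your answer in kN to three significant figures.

γ = 1.165 × 9.81 = 11.42865 kN/m³.
Let θ = 41° be the plate's angle to the horizontal; measure y along the incline from where the plane meets the free surface. Vertical depth h = y·sinθ with sinθ = 0.656059.
With the apex down, the centroid sits h/3 = 1.3/3 = 0.433333 m below the base (the top edge), so y_c = 6.6 + 0.433333 = 7.03333 m and h_c = 7.03333 × 0.656059 = 4.61428 m.
A = ½ × 2.5 × 1.3 = 1.625 m².
Resultant F = γ·h_c·A = 11.42865 × 4.61428 × 1.625 = 85.6944 kN.

F ≈ 85.7 kN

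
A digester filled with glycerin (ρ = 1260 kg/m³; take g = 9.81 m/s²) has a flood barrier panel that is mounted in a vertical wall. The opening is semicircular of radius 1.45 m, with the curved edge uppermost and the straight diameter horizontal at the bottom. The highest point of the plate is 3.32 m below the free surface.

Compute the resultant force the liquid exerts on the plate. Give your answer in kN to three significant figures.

γ = ρg = 1260 × 9.81 / 1000 = 12.3606 kN/m³.
The centroid lies 4r/(3π) = 0.615399 m above the diameter, so r − 4r/(3π) = 1.45 − 0.615399 = 0.834601 m below the topmost point, so the centroid depth is h_c = 3.32 + 0.834601 = 4.1546 m.
A = πr²/2 = π × 1.45²/2 = 3.3026 m².
Resultant F = γ·h_c·A = 12.3606 × 4.1546 × 3.3026 = 169.6 kN.

F ≈ 170 kN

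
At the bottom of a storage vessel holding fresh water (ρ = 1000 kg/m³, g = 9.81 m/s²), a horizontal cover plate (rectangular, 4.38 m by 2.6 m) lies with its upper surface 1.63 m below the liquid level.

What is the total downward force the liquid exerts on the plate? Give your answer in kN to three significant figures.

γ = ρg = 1000 × 9.81 = 9810 N/m³ = 9.81 kN/m³.
The plate is horizontal, so pressure is uniform at p = γ·h = 9.81 × 1.63 = 15.9903 kN/m².
A = 4.38 × 2.6 = 11.388 m².
F = p·A = 15.9903 × 11.388 = 182.098 kN.

F ≈ 182 kN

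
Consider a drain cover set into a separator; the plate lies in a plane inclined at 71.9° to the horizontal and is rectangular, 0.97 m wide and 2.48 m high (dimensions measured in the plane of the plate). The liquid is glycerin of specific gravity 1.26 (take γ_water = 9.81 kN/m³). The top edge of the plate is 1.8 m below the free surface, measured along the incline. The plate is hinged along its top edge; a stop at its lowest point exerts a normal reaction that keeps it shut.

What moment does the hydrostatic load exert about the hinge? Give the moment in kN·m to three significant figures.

γ = 1.26 × 9.81 = 12.3606 kN/m³.
Let θ = 71.9° be the plate's angle to the horizontal; measure y along the incline from where the plane meets the free surface. Vertical depth h = y·sinθ with sinθ = 0.950516.
The centroid lies 2.48/2 = 1.24 m below the top edge, so y_c = 1.8 + 1.24 = 3.04 m and h_c = 3.04 × 0.950516 = 2.88957 m.
A = 0.97 × 2.48 = 2.4056 m².
Resultant F = γ·h_c·A = 12.3606 × 2.88957 × 2.4056 = 85.9204 kN.
I_c = b·h³/12 = 0.97 × 2.48³/12 = 1.23295 m⁴.
Centre of pressure: y_p = y_c + I_c/(y_c·A) = 3.04 + 1.23295/(3.04 × 2.4056) = 3.04 + 0.168596 = 3.2086 m along the plane.
The resultant acts 1.24 + 0.168596 = 1.4086 m (along the plate) below the hinge at the top edge, so the moment about the hinge is M = F × 1.4086 = 85.9204 × 1.4086 = 121.027 kN·m.

M ≈ 121 kN·m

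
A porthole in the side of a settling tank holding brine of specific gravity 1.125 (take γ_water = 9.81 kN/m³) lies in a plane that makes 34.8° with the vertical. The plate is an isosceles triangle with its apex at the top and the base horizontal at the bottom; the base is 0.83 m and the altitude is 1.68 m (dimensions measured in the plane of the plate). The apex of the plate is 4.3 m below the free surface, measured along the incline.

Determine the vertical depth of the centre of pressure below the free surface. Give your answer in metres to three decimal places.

γ = 1.125 × 9.81 = 11.03625 kN/m³.
The plate makes 34.8° with the vertical, i.e. θ = 90° − 34.8° = 55.2° to the horizontal. Measuring y along the incline from the free-surface line, vertical depth h = y·sinθ with sinθ = 0.821149.
With the apex up, the centroid sits 2h/3 = 2 × 1.68/3 = 1.12 m below the apex, so y_c = 4.3 + 1.12 = 5.42 m and h_c = 5.42 × 0.821149 = 4.45063 m.
A = ½ × 0.83 × 1.68 = 0.6972 m².
Resultant F = γ·h_c·A = 11.03625 × 4.45063 × 0.6972 = 34.2453 kN.
I_c = b·h³/36 = 0.83 × 1.68³/36 = 0.109321 m⁴.
Centre of pressure: y_p = y_c + I_c/(y_c·A) = 5.42 + 0.109321/(5.42 × 0.6972) = 5.42 + 0.0289299 = 5.44893 m along the plane.
Vertically, h_p = y_p·sinθ = 5.44893 × 0.821149 = 4.47438 m.

h_p = 4.474 m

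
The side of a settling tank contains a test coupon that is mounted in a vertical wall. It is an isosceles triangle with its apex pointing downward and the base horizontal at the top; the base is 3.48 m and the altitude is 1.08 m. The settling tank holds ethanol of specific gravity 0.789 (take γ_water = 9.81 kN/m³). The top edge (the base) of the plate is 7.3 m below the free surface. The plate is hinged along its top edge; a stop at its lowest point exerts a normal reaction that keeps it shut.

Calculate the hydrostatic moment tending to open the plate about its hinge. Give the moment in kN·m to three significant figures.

M ≈ 41.1 kN·m

γ = 0.789 × 9.81 = 7.74009 kN/m³.
With the apex down, the centroid sits h/3 = 1.08/3 = 0.36 m below the base (the top edge), so the centroid depth is h_c = 7.3 + 0.36 = 7.66 m.
A = ½ × 3.48 × 1.08 = 1.8792 m².
Resultant F = γ·h_c·A = 7.74009 × 7.66 × 1.8792 = 111.416 kN.
I_c = b·h³/36 = 3.48 × 1.08³/36 = 0.121772 m⁴.
Centre of pressure: y_p = y_c + I_c/(y_c·A) = 7.66 + 0.121772/(7.66 × 1.8792) = 7.66 + 0.00845952 = 7.66846 m along the plane.
The resultant acts 0.36 + 0.00845952 = 0.36846 m (along the plate) below the hinge at the top edge, so the moment about the hinge is M = F × 0.36846 = 111.416 × 0.36846 = 41.0523 kN·m.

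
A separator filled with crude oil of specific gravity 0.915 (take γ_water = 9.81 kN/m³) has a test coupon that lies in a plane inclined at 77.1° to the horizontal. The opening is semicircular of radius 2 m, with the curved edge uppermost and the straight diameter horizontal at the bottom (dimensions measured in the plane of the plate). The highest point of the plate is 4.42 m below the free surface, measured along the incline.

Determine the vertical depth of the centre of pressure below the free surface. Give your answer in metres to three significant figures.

γ = 0.915 × 9.81 = 8.97615 kN/m³.
Let θ = 77.1° be the plate's angle to the horizontal; measure y along the incline from where the plane meets the free surface. Vertical depth h = y·sinθ with sinθ = 0.974761.
The centroid lies 4r/(3π) = 0.848826 m above the diameter, so r − 4r/(3π) = 2 − 0.848826 = 1.15117 m below the topmost point, so y_c = 4.42 + 1.15117 = 5.57117 m and h_c = 5.57117 × 0.974761 = 5.43056 m.
A = πr²/2 = π × 2²/2 = 6.28319 m².
Resultant F = γ·h_c·A = 8.97615 × 5.43056 × 6.28319 = 306.277 kN.
I_c = (π/8 − 8/(9π))·r⁴ = 0.109757 × 2⁴ = 1.75611 m⁴.
Centre of pressure: y_p = y_c + I_c/(y_c·A) = 5.57117 + 1.75611/(5.57117 × 6.28319) = 5.57117 + 0.0501678 = 5.62134 m along the plane.
Vertically, h_p = y_p·sinθ = 5.62134 × 0.974761 = 5.47946 m.

h_p = 5.48 m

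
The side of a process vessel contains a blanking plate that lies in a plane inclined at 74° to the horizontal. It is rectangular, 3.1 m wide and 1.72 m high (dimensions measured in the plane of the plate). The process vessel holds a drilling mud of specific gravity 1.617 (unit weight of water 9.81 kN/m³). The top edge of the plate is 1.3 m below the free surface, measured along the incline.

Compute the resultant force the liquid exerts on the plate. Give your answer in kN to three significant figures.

F ≈ 176 kN

γ = 1.617 × 9.81 = 15.86277 kN/m³.
Let θ = 74° be the plate's angle to the horizontal; measure y along the incline from where the plane meets the free surface. Vertical depth h = y·sinθ with sinθ = 0.961262.
The centroid lies 1.72/2 = 0.86 m below the top edge, so y_c = 1.3 + 0.86 = 2.16 m and h_c = 2.16 × 0.961262 = 2.07633 m.
A = 3.1 × 1.72 = 5.332 m².
Resultant F = γ·h_c·A = 15.86277 × 2.07633 × 5.332 = 175.617 kN.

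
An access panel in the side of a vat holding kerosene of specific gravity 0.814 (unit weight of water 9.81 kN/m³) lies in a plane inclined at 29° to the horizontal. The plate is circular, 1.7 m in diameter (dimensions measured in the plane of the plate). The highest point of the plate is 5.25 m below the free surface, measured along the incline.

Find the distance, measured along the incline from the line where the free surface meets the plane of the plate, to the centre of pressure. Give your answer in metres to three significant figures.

γ = 0.814 × 9.81 = 7.98534 kN/m³.
Let θ = 29° be the plate's angle to the horizontal; measure y along the incline from where the plane meets the free surface. Vertical depth h = y·sinθ with sinθ = 0.484810.
The centroid is at the centre, 0.85 m below the top of the plate, so y_c = 5.25 + 0.85 = 6.1 m and h_c = 6.1 × 0.484810 = 2.95734 m.
A = π(0.85)² = 2.2698 m².
Resultant F = γ·h_c·A = 7.98534 × 2.95734 × 2.2698 = 53.6022 kN.
I_c = πr⁴/4 = π × 0.85⁴/4 = 0.409983 m⁴.
Centre of pressure: y_p = y_c + I_c/(y_c·A) = 6.1 + 0.409983/(6.1 × 2.2698) = 6.1 + 0.0296107 = 6.12961 m along the plane.

y_p = 6.13 m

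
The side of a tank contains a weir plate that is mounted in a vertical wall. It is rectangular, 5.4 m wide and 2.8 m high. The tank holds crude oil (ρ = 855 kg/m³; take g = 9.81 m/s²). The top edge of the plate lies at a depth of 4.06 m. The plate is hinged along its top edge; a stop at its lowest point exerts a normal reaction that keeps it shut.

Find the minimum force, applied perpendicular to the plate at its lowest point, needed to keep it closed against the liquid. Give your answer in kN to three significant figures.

P ≈ 376 kN

γ = ρg = 855 × 9.81 / 1000 = 8.38755 kN/m³.
The centroid lies 2.8/2 = 1.4 m below the top edge, so the centroid depth is h_c = 4.06 + 1.4 = 5.46 m.
A = 5.4 × 2.8 = 15.12 m².
Resultant F = γ·h_c·A = 8.38755 × 5.46 × 15.12 = 692.436 kN.
I_c = b·h³/12 = 5.4 × 2.8³/12 = 9.8784 m⁴.
Centre of pressure: y_p = y_c + I_c/(y_c·A) = 5.46 + 9.8784/(5.46 × 15.12) = 5.46 + 0.119658 = 5.57966 m along the plane.
The resultant acts 1.4 + 0.119658 = 1.51966 m (along the plate) below the hinge at the top edge, so the moment about the hinge is M = F × 1.51966 = 692.436 × 1.51966 = 1052.27 kN·m.
A normal force at the bottom, 2.8 m from the hinge, must supply this moment: P = 1052.27/2.8 = 375.811 kN.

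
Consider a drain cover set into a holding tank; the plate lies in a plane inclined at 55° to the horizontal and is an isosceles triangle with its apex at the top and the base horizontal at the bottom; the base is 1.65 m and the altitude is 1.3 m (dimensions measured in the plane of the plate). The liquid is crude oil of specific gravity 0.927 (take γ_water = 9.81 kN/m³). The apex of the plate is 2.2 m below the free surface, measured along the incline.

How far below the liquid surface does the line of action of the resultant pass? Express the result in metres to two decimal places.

h_p = 2.54 m

γ = 0.927 × 9.81 = 9.09387 kN/m³.
Let θ = 55° be the plate's angle to the horizontal; measure y along the incline from where the plane meets the free surface. Vertical depth h = y·sinθ with sinθ = 0.819152.
With the apex up, the centroid sits 2h/3 = 2 × 1.3/3 = 0.866667 m below the apex, so y_c = 2.2 + 0.866667 = 3.06667 m and h_c = 3.06667 × 0.819152 = 2.51207 m.
A = ½ × 1.65 × 1.3 = 1.0725 m².
Resultant F = γ·h_c·A = 9.09387 × 2.51207 × 1.0725 = 24.5007 kN.
I_c = b·h³/36 = 1.65 × 1.3³/36 = 0.100696 m⁴.
Centre of pressure: y_p = y_c + I_c/(y_c·A) = 3.06667 + 0.100696/(3.06667 × 1.0725) = 3.06667 + 0.030616 = 3.09729 m along the plane.
Vertically, h_p = y_p·sinθ = 3.09729 × 0.819152 = 2.53715 m.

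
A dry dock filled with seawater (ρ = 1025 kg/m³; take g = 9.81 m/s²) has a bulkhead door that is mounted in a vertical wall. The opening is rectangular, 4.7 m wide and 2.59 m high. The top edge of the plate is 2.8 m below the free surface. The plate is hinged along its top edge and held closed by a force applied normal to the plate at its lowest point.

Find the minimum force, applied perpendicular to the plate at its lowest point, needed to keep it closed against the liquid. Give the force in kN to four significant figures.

γ = ρg = 1025 × 9.81 / 1000 = 10.05525 kN/m³.
The centroid lies 2.59/2 = 1.295 m below the top edge, so the centroid depth is h_c = 2.8 + 1.295 = 4.095 m.
A = 4.7 × 2.59 = 12.173 m².
Resultant F = γ·h_c·A = 10.05525 × 4.095 × 12.173 = 501.238 kN.
I_c = b·h³/12 = 4.7 × 2.59³/12 = 6.80481 m⁴.
Centre of pressure: y_p = y_c + I_c/(y_c·A) = 4.095 + 6.80481/(4.095 × 12.173) = 4.095 + 0.13651 = 4.23151 m along the plane.
The resultant acts 1.295 + 0.13651 = 1.43151 m (along the plate) below the hinge at the top edge, so the moment about the hinge is M = F × 1.43151 = 501.238 × 1.43151 = 717.527 kN·m.
A normal force at the bottom, 2.59 m from the hinge, must supply this moment: P = 717.527/2.59 = 277.037 kN.

P ≈ 277.0 kN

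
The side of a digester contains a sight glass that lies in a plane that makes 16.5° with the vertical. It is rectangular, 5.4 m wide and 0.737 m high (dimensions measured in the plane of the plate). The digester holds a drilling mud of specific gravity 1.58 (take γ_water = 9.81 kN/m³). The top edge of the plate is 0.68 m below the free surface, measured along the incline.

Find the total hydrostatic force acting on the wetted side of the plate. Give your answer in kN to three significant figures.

γ = 1.58 × 9.81 = 15.4998 kN/m³.
The plate makes 16.5° with the vertical, i.e. θ = 90° − 16.5° = 73.5° to the horizontal. Measuring y along the incline from the free-surface line, vertical depth h = y·sinθ with sinθ = 0.958820.
The centroid lies 0.737/2 = 0.3685 m below the top edge, so y_c = 0.68 + 0.3685 = 1.0485 m and h_c = 1.0485 × 0.958820 = 1.00532 m.
A = 5.4 × 0.737 = 3.9798 m².
Resultant F = γ·h_c·A = 15.4998 × 1.00532 × 3.9798 = 62.0143 kN.

F ≈ 62.0 kN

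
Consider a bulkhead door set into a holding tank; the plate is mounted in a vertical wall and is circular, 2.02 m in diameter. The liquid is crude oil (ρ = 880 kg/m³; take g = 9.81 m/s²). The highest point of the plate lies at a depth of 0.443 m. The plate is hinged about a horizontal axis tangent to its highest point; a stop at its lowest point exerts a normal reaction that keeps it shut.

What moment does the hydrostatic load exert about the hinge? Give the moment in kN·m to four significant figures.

M ≈ 47.66 kN·m

γ = ρg = 880 × 9.81 / 1000 = 8.6328 kN/m³.
The centroid is at the centre, 1.01 m below the top of the plate, so the centroid depth is h_c = 0.443 + 1.01 = 1.453 m.
A = π(1.01)² = 3.20474 m².
Resultant F = γ·h_c·A = 8.6328 × 1.453 × 3.20474 = 40.1985 kN.
I_c = πr⁴/4 = π × 1.01⁴/4 = 0.817288 m⁴.
Centre of pressure: y_p = y_c + I_c/(y_c·A) = 1.453 + 0.817288/(1.453 × 3.20474) = 1.453 + 0.175516 = 1.62852 m along the plane.
The resultant acts 1.01 + 0.175516 = 1.18552 m (along the plate) below the hinge at the top edge, so the moment about the hinge is M = F × 1.18552 = 40.1985 × 1.18552 = 47.6561 kN·m.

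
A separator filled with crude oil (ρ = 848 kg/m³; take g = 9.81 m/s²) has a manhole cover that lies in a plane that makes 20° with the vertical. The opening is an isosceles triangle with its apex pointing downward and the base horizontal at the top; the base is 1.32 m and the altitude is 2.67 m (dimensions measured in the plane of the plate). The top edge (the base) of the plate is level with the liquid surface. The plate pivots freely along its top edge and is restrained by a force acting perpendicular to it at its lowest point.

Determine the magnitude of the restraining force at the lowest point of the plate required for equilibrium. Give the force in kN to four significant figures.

P ≈ 6.130 kN

γ = ρg = 848 × 9.81 / 1000 = 8.31888 kN/m³.
The plate makes 20° with the vertical, i.e. θ = 90° − 20° = 70° to the horizontal. Measuring y along the incline from the free-surface line, vertical depth h = y·sinθ with sinθ = 0.939693.
With the apex down, the centroid sits h/3 = 2.67/3 = 0.89 m below the base (the top edge), so y_c = 0.89 m and h_c = 0.89 × 0.939693 = 0.836327 m.
A = ½ × 1.32 × 2.67 = 1.7622 m².
Resultant F = γ·h_c·A = 8.31888 × 0.836327 × 1.7622 = 12.2602 kN.
I_c = b·h³/36 = 1.32 × 2.67³/36 = 0.697919 m⁴.
Centre of pressure: y_p = y_c + I_c/(y_c·A) = 0.89 + 0.697919/(0.89 × 1.7622) = 0.89 + 0.445 = 1.335 m along the plane.
The resultant acts 0.89 + 0.445 = 1.335 m (along the plate) below the hinge at the top edge, so the moment about the hinge is M = F × 1.335 = 12.2602 × 1.335 = 16.3674 kN·m.
A normal force at the bottom, 2.67 m from the hinge, must supply this moment: P = 16.3674/2.67 = 6.13011 kN.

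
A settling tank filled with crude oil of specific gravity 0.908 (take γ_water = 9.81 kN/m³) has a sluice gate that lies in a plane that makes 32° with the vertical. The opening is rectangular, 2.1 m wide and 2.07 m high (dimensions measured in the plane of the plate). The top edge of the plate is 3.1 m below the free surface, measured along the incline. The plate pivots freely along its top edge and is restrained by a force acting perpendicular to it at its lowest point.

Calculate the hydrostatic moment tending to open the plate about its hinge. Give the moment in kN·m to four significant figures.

M ≈ 152.3 kN·m

γ = 0.908 × 9.81 = 8.90748 kN/m³.
The plate makes 32° with the vertical, i.e. θ = 90° − 32° = 58° to the horizontal. Measuring y along the incline from the free-surface line, vertical depth h = y·sinθ with sinθ = 0.848048.
The centroid lies 2.07/2 = 1.035 m below the top edge, so y_c = 3.1 + 1.035 = 4.135 m and h_c = 4.135 × 0.848048 = 3.50668 m.
A = 2.1 × 2.07 = 4.347 m².
Resultant F = γ·h_c·A = 8.90748 × 3.50668 × 4.347 = 135.782 kN.
I_c = b·h³/12 = 2.1 × 2.07³/12 = 1.55221 m⁴.
Centre of pressure: y_p = y_c + I_c/(y_c·A) = 4.135 + 1.55221/(4.135 × 4.347) = 4.135 + 0.0863546 = 4.22135 m along the plane.
The resultant acts 1.035 + 0.0863546 = 1.12135 m (along the plate) below the hinge at the top edge, so the moment about the hinge is M = F × 1.12135 = 135.782 × 1.12135 = 152.259 kN·m.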